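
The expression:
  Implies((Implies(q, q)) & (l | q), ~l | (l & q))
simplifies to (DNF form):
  q | ~l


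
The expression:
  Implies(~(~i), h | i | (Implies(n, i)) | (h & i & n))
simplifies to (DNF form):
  True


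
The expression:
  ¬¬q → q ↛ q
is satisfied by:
  {q: False}


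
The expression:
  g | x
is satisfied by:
  {x: True, g: True}
  {x: True, g: False}
  {g: True, x: False}


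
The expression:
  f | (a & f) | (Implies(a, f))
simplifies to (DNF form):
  f | ~a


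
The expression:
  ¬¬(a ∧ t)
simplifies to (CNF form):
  a ∧ t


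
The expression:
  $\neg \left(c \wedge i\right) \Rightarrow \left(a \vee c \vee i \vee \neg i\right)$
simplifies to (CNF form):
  $\text{True}$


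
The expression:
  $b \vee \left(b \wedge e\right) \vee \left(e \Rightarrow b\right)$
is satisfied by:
  {b: True, e: False}
  {e: False, b: False}
  {e: True, b: True}


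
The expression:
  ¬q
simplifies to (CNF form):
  ¬q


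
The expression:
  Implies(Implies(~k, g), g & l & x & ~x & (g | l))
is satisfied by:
  {g: False, k: False}


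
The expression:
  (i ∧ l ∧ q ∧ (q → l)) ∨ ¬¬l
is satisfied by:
  {l: True}


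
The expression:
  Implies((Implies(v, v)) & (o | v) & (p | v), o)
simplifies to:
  o | ~v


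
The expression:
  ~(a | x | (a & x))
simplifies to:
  ~a & ~x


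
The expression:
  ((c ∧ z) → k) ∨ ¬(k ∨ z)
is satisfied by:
  {k: True, c: False, z: False}
  {c: False, z: False, k: False}
  {k: True, z: True, c: False}
  {z: True, c: False, k: False}
  {k: True, c: True, z: False}
  {c: True, k: False, z: False}
  {k: True, z: True, c: True}


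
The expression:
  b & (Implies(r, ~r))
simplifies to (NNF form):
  b & ~r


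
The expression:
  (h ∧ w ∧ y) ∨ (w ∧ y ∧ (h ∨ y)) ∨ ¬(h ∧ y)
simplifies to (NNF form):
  w ∨ ¬h ∨ ¬y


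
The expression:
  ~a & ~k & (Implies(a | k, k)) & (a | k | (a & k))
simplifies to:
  False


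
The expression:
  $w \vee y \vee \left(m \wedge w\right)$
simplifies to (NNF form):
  $w \vee y$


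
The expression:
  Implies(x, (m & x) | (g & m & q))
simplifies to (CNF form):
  m | ~x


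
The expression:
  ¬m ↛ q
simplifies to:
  ¬m ∧ ¬q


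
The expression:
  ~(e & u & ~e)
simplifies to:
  True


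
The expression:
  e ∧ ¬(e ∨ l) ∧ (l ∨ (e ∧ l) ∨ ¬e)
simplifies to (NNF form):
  False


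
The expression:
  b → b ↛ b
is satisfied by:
  {b: False}


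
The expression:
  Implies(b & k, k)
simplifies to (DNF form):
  True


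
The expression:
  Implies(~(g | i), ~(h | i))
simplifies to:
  g | i | ~h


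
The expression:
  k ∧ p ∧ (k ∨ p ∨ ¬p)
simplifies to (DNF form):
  k ∧ p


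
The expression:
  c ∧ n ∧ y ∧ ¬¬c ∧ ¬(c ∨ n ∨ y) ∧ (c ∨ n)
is never true.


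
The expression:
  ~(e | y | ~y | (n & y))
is never true.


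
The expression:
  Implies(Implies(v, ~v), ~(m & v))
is always true.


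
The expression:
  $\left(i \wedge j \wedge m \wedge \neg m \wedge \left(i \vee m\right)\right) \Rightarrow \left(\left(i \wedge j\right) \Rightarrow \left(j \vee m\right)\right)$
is always true.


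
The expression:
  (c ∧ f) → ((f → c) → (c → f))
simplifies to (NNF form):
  True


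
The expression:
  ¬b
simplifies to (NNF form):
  ¬b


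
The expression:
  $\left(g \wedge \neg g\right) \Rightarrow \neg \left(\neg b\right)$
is always true.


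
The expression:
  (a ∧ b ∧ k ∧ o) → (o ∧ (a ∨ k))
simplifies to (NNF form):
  True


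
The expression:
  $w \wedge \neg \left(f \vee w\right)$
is never true.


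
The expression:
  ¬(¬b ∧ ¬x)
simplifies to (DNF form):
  b ∨ x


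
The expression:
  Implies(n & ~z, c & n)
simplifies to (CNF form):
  c | z | ~n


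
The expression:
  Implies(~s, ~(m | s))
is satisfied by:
  {s: True, m: False}
  {m: False, s: False}
  {m: True, s: True}


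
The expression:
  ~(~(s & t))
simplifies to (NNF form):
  s & t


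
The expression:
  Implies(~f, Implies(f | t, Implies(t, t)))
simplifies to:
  True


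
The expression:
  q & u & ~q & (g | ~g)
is never true.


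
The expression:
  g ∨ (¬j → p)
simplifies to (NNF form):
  g ∨ j ∨ p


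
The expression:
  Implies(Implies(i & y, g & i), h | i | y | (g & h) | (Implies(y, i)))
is always true.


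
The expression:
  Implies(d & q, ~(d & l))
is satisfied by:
  {l: False, q: False, d: False}
  {d: True, l: False, q: False}
  {q: True, l: False, d: False}
  {d: True, q: True, l: False}
  {l: True, d: False, q: False}
  {d: True, l: True, q: False}
  {q: True, l: True, d: False}


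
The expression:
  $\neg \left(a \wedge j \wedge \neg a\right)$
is always true.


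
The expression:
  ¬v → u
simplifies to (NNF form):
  u ∨ v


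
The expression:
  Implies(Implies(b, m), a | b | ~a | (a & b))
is always true.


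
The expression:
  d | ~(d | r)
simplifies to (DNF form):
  d | ~r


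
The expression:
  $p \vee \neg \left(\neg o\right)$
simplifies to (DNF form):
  $o \vee p$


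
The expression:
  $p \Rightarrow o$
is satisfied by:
  {o: True, p: False}
  {p: False, o: False}
  {p: True, o: True}


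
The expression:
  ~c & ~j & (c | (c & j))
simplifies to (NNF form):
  False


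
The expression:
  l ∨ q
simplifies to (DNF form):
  l ∨ q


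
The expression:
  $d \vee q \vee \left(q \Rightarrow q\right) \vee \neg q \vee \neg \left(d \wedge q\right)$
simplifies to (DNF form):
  $\text{True}$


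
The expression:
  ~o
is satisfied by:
  {o: False}


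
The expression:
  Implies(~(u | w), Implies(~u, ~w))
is always true.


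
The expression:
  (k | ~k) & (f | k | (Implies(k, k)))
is always true.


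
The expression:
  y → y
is always true.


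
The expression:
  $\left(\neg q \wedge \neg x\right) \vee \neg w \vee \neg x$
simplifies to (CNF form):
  $\neg w \vee \neg x$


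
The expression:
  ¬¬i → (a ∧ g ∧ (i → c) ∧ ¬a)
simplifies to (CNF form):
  ¬i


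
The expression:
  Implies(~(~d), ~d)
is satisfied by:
  {d: False}


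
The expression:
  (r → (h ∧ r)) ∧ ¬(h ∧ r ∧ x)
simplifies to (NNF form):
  (h ∧ ¬x) ∨ ¬r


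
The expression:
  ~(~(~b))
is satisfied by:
  {b: False}


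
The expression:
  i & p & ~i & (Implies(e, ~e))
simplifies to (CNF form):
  False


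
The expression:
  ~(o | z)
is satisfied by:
  {o: False, z: False}


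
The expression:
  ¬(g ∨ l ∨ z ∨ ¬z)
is never true.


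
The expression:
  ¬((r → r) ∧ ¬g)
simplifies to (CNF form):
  g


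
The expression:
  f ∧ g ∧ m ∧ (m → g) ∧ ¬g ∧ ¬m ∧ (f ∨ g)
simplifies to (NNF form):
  False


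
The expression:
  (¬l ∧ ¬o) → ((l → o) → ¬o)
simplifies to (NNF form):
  True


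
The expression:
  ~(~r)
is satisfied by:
  {r: True}


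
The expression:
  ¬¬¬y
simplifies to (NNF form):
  ¬y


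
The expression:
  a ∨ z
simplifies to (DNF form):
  a ∨ z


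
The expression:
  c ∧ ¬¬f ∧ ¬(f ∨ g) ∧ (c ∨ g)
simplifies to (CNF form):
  False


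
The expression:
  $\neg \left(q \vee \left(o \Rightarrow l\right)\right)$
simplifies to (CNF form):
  $o \wedge \neg l \wedge \neg q$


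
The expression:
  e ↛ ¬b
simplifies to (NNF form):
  b ∧ e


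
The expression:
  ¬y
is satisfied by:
  {y: False}


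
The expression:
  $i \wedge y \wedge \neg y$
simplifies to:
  $\text{False}$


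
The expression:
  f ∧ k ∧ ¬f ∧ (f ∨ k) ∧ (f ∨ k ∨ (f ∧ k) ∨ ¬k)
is never true.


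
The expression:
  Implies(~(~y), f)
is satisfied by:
  {f: True, y: False}
  {y: False, f: False}
  {y: True, f: True}


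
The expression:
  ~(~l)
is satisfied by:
  {l: True}


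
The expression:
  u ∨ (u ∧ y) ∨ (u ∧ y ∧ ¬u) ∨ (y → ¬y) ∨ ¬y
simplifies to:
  u ∨ ¬y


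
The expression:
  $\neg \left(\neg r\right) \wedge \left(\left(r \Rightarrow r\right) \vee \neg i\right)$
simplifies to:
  $r$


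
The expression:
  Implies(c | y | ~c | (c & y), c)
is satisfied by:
  {c: True}


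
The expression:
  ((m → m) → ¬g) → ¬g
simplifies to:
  True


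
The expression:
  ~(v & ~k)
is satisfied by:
  {k: True, v: False}
  {v: False, k: False}
  {v: True, k: True}


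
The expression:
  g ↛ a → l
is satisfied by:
  {a: True, l: True, g: False}
  {a: True, g: False, l: False}
  {l: True, g: False, a: False}
  {l: False, g: False, a: False}
  {a: True, l: True, g: True}
  {a: True, g: True, l: False}
  {l: True, g: True, a: False}


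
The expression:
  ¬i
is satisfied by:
  {i: False}


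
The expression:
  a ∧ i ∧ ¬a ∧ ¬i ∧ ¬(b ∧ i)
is never true.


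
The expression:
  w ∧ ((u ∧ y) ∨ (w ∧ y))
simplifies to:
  w ∧ y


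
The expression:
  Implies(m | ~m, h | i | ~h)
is always true.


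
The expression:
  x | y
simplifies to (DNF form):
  x | y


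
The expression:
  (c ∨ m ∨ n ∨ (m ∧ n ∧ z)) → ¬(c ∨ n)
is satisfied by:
  {n: False, c: False}


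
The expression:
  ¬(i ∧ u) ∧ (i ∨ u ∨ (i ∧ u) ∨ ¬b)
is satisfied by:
  {u: False, i: False, b: False}
  {u: True, i: False, b: False}
  {b: True, u: True, i: False}
  {i: True, u: False, b: False}
  {i: True, b: True, u: False}


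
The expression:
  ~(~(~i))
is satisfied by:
  {i: False}


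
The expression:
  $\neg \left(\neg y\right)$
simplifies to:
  $y$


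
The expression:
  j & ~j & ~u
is never true.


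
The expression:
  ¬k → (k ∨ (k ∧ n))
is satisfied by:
  {k: True}


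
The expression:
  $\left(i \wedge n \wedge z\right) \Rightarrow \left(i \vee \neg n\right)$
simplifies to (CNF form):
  $\text{True}$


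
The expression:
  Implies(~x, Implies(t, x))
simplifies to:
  x | ~t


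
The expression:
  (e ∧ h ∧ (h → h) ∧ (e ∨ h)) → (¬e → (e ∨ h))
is always true.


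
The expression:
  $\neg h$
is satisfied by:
  {h: False}


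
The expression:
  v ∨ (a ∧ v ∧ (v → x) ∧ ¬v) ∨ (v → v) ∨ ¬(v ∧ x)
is always true.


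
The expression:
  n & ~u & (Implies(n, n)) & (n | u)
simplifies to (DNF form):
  n & ~u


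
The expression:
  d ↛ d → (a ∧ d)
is always true.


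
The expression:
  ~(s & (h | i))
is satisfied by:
  {h: False, s: False, i: False}
  {i: True, h: False, s: False}
  {h: True, i: False, s: False}
  {i: True, h: True, s: False}
  {s: True, i: False, h: False}


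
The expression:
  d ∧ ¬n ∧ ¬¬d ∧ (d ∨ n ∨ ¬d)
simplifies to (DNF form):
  d ∧ ¬n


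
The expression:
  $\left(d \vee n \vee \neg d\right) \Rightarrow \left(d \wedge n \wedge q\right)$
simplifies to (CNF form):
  $d \wedge n \wedge q$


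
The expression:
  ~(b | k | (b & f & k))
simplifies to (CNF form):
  ~b & ~k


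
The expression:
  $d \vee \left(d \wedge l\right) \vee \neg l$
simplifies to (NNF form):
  $d \vee \neg l$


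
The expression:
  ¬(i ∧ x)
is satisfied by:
  {x: False, i: False}
  {i: True, x: False}
  {x: True, i: False}


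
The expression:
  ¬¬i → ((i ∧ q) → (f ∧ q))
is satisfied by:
  {f: True, q: False, i: False}
  {f: False, q: False, i: False}
  {i: True, f: True, q: False}
  {i: True, f: False, q: False}
  {q: True, f: True, i: False}
  {q: True, f: False, i: False}
  {q: True, i: True, f: True}


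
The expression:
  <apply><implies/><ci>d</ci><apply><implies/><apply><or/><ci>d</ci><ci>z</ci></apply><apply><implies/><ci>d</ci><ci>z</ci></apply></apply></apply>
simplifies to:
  <apply><or/><ci>z</ci><apply><not/><ci>d</ci></apply></apply>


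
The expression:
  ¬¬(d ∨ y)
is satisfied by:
  {y: True, d: True}
  {y: True, d: False}
  {d: True, y: False}


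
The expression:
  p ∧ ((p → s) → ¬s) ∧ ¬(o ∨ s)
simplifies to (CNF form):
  p ∧ ¬o ∧ ¬s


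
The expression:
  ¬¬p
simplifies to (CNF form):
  p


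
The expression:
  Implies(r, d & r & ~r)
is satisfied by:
  {r: False}


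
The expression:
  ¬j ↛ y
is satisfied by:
  {y: False, j: False}


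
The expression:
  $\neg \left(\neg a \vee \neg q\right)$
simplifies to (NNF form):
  $a \wedge q$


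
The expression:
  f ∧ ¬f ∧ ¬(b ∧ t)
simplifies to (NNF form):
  False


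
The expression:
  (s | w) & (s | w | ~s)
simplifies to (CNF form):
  s | w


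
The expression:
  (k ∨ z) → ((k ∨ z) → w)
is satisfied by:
  {w: True, z: False, k: False}
  {k: True, w: True, z: False}
  {w: True, z: True, k: False}
  {k: True, w: True, z: True}
  {k: False, z: False, w: False}


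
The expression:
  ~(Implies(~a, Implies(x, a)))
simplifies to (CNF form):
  x & ~a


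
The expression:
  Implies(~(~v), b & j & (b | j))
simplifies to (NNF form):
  ~v | (b & j)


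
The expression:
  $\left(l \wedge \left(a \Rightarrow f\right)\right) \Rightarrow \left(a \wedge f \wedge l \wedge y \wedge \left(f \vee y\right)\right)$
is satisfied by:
  {a: True, y: True, f: False, l: False}
  {a: True, f: False, l: False, y: False}
  {a: True, y: True, f: True, l: False}
  {a: True, f: True, l: False, y: False}
  {y: True, f: False, l: False, a: False}
  {y: False, f: False, l: False, a: False}
  {y: True, f: True, l: False, a: False}
  {f: True, y: False, l: False, a: False}
  {y: True, l: True, a: True, f: False}
  {l: True, a: True, y: False, f: False}
  {y: True, l: True, a: True, f: True}


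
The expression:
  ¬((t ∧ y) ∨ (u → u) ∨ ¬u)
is never true.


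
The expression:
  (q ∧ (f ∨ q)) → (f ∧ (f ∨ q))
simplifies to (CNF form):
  f ∨ ¬q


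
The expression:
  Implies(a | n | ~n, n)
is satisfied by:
  {n: True}


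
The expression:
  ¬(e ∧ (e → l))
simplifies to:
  ¬e ∨ ¬l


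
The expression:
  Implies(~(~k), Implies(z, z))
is always true.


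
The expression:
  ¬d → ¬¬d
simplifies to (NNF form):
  d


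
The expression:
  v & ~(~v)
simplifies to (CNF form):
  v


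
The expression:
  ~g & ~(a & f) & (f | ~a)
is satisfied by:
  {g: False, a: False}


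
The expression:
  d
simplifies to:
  d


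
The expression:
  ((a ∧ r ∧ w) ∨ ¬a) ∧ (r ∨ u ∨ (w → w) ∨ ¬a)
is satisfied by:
  {w: True, r: True, a: False}
  {w: True, r: False, a: False}
  {r: True, w: False, a: False}
  {w: False, r: False, a: False}
  {a: True, w: True, r: True}


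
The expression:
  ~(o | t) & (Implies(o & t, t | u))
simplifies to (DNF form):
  ~o & ~t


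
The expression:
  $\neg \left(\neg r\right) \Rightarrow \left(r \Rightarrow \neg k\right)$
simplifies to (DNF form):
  $\neg k \vee \neg r$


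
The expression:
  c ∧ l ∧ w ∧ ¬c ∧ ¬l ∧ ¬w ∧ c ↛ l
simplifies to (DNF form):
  False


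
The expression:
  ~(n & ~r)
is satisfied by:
  {r: True, n: False}
  {n: False, r: False}
  {n: True, r: True}


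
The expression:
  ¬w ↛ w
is always true.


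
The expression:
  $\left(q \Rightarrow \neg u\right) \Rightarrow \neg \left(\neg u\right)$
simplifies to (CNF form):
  $u$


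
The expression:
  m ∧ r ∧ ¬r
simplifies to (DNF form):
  False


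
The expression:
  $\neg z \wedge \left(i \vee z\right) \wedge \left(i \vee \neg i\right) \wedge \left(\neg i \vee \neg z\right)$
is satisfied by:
  {i: True, z: False}


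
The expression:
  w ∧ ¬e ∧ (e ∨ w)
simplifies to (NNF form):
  w ∧ ¬e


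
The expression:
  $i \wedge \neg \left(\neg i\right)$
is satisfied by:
  {i: True}


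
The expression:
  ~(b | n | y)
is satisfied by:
  {n: False, y: False, b: False}


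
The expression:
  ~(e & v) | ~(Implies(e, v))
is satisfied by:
  {v: False, e: False}
  {e: True, v: False}
  {v: True, e: False}


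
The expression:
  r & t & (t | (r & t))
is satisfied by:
  {t: True, r: True}


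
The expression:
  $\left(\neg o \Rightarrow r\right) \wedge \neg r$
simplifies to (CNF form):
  $o \wedge \neg r$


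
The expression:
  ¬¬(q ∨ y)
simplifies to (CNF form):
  q ∨ y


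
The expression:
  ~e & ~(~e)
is never true.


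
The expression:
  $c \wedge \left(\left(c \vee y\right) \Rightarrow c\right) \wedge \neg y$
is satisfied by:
  {c: True, y: False}


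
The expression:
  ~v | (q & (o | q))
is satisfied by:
  {q: True, v: False}
  {v: False, q: False}
  {v: True, q: True}


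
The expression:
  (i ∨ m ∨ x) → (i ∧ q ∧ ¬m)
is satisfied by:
  {q: True, x: False, m: False, i: False}
  {q: False, x: False, m: False, i: False}
  {i: True, q: True, x: False, m: False}
  {x: True, i: True, q: True, m: False}


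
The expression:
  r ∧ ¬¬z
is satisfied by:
  {r: True, z: True}


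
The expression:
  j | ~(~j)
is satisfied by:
  {j: True}


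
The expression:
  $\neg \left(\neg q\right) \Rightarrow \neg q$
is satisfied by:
  {q: False}


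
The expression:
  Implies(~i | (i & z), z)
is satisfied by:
  {i: True, z: True}
  {i: True, z: False}
  {z: True, i: False}


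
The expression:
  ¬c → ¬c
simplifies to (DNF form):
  True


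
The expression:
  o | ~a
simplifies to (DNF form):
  o | ~a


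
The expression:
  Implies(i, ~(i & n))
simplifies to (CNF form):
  ~i | ~n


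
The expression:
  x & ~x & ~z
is never true.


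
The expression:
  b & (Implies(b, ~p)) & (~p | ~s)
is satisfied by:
  {b: True, p: False}


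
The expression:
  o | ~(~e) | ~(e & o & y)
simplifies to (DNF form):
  True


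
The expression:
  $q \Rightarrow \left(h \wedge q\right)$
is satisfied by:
  {h: True, q: False}
  {q: False, h: False}
  {q: True, h: True}


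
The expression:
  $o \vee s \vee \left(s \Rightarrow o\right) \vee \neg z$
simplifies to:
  $\text{True}$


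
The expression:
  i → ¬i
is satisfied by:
  {i: False}


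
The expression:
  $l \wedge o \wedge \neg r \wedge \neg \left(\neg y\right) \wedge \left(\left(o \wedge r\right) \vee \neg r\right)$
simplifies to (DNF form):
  $l \wedge o \wedge y \wedge \neg r$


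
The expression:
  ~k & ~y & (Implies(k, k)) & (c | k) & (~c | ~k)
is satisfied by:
  {c: True, y: False, k: False}


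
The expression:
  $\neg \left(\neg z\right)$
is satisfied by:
  {z: True}


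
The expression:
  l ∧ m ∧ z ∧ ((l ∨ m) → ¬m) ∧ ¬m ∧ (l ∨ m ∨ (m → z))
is never true.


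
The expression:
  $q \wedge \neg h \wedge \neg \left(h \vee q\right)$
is never true.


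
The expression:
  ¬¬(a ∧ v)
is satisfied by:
  {a: True, v: True}


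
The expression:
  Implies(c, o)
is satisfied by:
  {o: True, c: False}
  {c: False, o: False}
  {c: True, o: True}


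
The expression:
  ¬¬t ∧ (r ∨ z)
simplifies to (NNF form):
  t ∧ (r ∨ z)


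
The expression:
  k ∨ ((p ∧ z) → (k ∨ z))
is always true.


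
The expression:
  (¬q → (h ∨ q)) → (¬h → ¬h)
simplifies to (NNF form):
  True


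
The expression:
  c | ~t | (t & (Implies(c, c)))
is always true.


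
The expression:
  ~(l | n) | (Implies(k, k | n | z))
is always true.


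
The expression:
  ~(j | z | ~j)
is never true.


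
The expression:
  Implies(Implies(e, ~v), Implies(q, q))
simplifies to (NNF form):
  True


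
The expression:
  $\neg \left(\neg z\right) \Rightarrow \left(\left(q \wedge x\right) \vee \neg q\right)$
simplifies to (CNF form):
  $x \vee \neg q \vee \neg z$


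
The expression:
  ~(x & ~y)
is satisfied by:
  {y: True, x: False}
  {x: False, y: False}
  {x: True, y: True}


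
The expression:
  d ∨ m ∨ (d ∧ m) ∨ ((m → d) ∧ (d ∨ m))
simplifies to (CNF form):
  d ∨ m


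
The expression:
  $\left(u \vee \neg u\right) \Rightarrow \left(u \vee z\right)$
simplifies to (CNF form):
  $u \vee z$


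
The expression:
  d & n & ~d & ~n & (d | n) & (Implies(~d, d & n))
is never true.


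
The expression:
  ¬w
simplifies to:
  ¬w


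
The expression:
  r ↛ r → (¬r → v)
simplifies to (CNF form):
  True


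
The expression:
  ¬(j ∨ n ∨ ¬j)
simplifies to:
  False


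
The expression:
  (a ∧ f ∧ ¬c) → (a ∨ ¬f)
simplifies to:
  True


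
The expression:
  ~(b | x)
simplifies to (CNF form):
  ~b & ~x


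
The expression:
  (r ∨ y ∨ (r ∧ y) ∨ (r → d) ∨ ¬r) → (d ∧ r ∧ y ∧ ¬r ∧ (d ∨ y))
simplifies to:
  False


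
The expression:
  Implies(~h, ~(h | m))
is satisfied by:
  {h: True, m: False}
  {m: False, h: False}
  {m: True, h: True}


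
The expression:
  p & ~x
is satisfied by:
  {p: True, x: False}


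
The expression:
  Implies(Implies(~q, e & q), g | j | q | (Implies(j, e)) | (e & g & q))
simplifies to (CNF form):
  True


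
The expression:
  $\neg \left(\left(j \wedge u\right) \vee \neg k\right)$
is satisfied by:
  {k: True, u: False, j: False}
  {j: True, k: True, u: False}
  {u: True, k: True, j: False}


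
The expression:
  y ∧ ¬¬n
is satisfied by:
  {y: True, n: True}


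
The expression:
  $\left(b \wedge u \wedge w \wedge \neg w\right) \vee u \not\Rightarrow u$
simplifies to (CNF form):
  $\text{False}$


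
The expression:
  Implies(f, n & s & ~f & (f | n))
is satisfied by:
  {f: False}


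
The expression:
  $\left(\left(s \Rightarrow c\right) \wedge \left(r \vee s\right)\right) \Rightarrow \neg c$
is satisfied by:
  {s: False, c: False, r: False}
  {r: True, s: False, c: False}
  {s: True, r: False, c: False}
  {r: True, s: True, c: False}
  {c: True, r: False, s: False}


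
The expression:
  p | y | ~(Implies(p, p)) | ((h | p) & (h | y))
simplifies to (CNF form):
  h | p | y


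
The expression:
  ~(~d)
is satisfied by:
  {d: True}


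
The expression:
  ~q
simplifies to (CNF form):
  ~q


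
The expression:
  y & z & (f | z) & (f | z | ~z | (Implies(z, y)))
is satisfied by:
  {z: True, y: True}


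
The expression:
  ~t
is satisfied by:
  {t: False}


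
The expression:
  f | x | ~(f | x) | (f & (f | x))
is always true.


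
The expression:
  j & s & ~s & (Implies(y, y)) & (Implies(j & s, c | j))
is never true.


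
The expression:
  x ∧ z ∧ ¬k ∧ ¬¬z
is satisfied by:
  {z: True, x: True, k: False}


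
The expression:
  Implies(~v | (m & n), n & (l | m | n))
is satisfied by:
  {n: True, v: True}
  {n: True, v: False}
  {v: True, n: False}


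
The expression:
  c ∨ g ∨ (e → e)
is always true.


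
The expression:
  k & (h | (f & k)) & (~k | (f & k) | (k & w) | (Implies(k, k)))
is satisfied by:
  {k: True, h: True, f: True}
  {k: True, h: True, f: False}
  {k: True, f: True, h: False}


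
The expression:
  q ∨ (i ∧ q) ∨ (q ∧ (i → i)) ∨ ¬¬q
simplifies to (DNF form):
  q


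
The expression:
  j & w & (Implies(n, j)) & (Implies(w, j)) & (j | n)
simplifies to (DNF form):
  j & w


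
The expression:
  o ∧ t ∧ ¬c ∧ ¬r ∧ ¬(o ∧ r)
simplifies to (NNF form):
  o ∧ t ∧ ¬c ∧ ¬r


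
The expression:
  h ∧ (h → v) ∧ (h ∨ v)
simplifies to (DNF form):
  h ∧ v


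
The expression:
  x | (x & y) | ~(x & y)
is always true.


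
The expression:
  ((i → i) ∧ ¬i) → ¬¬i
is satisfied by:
  {i: True}


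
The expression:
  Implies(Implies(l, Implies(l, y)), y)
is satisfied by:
  {y: True, l: True}
  {y: True, l: False}
  {l: True, y: False}


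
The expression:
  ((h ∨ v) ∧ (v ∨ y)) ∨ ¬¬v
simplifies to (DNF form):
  v ∨ (h ∧ y)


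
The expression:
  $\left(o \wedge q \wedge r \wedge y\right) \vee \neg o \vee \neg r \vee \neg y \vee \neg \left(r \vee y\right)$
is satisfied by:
  {q: True, o: False, y: False, r: False}
  {r: False, o: False, q: False, y: False}
  {r: True, q: True, o: False, y: False}
  {r: True, o: False, q: False, y: False}
  {y: True, q: True, r: False, o: False}
  {y: True, r: False, o: False, q: False}
  {y: True, r: True, q: True, o: False}
  {y: True, r: True, o: False, q: False}
  {q: True, o: True, y: False, r: False}
  {o: True, y: False, q: False, r: False}
  {r: True, o: True, q: True, y: False}
  {r: True, o: True, y: False, q: False}
  {q: True, o: True, y: True, r: False}
  {o: True, y: True, r: False, q: False}
  {r: True, o: True, y: True, q: True}


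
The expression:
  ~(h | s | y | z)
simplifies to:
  ~h & ~s & ~y & ~z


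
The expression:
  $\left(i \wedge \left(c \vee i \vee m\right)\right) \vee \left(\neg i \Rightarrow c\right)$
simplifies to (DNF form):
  $c \vee i$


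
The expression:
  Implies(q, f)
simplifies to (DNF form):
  f | ~q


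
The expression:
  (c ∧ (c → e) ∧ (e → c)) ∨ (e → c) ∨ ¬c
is always true.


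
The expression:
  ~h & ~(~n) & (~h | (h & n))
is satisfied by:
  {n: True, h: False}


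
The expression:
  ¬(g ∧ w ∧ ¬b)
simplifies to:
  b ∨ ¬g ∨ ¬w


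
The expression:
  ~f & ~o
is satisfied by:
  {o: False, f: False}


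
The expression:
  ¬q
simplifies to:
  ¬q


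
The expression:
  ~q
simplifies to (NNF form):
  ~q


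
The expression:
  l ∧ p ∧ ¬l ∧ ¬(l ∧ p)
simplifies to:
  False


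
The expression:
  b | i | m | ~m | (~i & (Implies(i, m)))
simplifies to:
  True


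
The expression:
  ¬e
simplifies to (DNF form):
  ¬e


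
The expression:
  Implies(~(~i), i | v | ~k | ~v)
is always true.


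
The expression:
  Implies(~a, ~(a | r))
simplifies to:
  a | ~r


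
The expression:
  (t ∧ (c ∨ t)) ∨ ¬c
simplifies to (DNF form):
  t ∨ ¬c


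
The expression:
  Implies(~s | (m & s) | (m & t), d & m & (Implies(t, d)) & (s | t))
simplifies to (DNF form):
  (d & s) | (s & ~m) | (d & m & s) | (d & m & t) | (d & s & t) | (m & s & ~m) | (m & t & ~m) | (s & t & ~m)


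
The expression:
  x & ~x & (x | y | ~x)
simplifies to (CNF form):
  False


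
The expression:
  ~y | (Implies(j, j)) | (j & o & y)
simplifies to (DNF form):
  True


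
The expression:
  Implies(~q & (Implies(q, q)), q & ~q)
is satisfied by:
  {q: True}


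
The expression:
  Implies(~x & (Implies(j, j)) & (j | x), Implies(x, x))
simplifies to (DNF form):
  True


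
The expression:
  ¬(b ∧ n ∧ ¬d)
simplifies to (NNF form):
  d ∨ ¬b ∨ ¬n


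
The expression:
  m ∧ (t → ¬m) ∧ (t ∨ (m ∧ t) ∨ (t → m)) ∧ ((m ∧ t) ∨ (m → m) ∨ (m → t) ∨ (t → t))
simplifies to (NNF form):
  m ∧ ¬t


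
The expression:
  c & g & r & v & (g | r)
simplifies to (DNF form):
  c & g & r & v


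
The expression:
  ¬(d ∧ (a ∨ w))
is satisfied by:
  {w: False, d: False, a: False}
  {a: True, w: False, d: False}
  {w: True, a: False, d: False}
  {a: True, w: True, d: False}
  {d: True, a: False, w: False}


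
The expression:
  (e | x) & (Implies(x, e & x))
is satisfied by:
  {e: True}


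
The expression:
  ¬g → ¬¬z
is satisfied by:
  {z: True, g: True}
  {z: True, g: False}
  {g: True, z: False}


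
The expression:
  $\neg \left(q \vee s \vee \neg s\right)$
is never true.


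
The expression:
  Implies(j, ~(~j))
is always true.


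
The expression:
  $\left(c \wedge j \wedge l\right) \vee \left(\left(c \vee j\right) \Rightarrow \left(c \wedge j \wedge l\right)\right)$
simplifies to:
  $\left(c \vee \neg j\right) \wedge \left(j \vee \neg c\right) \wedge \left(l \vee \neg j\right)$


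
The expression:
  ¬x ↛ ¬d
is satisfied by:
  {d: True, x: False}


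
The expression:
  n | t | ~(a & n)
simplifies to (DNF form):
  True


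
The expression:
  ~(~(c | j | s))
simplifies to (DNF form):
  c | j | s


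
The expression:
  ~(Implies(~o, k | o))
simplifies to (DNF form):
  ~k & ~o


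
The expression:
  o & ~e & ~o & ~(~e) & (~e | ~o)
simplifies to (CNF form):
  False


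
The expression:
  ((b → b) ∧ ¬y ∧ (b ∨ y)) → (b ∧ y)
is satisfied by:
  {y: True, b: False}
  {b: False, y: False}
  {b: True, y: True}


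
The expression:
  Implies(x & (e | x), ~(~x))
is always true.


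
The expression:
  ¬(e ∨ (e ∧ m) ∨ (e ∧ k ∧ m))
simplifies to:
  ¬e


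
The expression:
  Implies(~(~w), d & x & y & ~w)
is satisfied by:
  {w: False}


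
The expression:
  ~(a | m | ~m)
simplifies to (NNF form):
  False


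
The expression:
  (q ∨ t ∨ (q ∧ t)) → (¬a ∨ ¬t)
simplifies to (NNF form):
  ¬a ∨ ¬t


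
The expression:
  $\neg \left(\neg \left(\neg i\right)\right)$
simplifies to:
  $\neg i$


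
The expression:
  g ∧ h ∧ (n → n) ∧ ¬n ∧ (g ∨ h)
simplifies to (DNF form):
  g ∧ h ∧ ¬n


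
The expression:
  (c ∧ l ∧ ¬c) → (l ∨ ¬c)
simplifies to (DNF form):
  True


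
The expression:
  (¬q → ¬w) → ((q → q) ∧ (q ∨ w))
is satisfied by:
  {q: True, w: True}
  {q: True, w: False}
  {w: True, q: False}


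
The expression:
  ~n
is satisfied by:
  {n: False}


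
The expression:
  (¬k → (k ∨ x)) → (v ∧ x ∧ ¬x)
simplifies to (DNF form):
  ¬k ∧ ¬x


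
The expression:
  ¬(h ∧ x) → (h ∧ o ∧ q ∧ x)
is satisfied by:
  {h: True, x: True}


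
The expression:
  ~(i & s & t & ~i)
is always true.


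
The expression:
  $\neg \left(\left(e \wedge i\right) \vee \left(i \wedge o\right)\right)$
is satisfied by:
  {e: False, i: False, o: False}
  {o: True, e: False, i: False}
  {e: True, o: False, i: False}
  {o: True, e: True, i: False}
  {i: True, o: False, e: False}


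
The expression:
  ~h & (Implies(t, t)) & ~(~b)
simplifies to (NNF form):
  b & ~h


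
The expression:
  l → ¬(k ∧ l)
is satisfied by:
  {l: False, k: False}
  {k: True, l: False}
  {l: True, k: False}


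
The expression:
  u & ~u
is never true.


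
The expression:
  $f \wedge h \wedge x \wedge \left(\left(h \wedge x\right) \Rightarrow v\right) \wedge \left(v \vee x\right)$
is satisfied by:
  {h: True, x: True, f: True, v: True}


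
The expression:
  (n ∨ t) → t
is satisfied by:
  {t: True, n: False}
  {n: False, t: False}
  {n: True, t: True}


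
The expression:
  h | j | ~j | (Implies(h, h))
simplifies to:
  True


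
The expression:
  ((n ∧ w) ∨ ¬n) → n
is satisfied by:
  {n: True}


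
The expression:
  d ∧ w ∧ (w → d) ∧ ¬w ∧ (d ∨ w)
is never true.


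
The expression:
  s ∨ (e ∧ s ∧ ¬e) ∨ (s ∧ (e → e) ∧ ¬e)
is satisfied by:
  {s: True}


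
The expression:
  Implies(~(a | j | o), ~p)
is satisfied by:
  {j: True, a: True, o: True, p: False}
  {j: True, a: True, p: False, o: False}
  {j: True, o: True, p: False, a: False}
  {j: True, p: False, o: False, a: False}
  {a: True, o: True, p: False, j: False}
  {a: True, p: False, o: False, j: False}
  {o: True, a: False, p: False, j: False}
  {a: False, p: False, o: False, j: False}
  {a: True, j: True, p: True, o: True}
  {a: True, j: True, p: True, o: False}
  {j: True, p: True, o: True, a: False}
  {j: True, p: True, a: False, o: False}
  {o: True, p: True, a: True, j: False}
  {p: True, a: True, j: False, o: False}
  {p: True, o: True, j: False, a: False}


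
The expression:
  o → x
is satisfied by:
  {x: True, o: False}
  {o: False, x: False}
  {o: True, x: True}


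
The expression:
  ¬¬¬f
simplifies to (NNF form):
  ¬f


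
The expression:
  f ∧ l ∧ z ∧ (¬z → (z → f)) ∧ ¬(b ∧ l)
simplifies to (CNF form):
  f ∧ l ∧ z ∧ ¬b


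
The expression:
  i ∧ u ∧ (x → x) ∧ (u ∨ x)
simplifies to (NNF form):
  i ∧ u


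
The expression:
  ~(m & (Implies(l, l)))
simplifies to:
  ~m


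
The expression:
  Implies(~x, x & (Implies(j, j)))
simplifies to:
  x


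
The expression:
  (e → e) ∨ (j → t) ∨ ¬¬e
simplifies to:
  True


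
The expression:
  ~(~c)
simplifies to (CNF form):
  c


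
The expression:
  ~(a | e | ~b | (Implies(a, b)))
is never true.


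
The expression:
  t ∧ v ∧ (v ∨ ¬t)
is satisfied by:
  {t: True, v: True}


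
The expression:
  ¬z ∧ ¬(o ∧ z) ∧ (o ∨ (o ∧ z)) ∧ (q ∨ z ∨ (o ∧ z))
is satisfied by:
  {o: True, q: True, z: False}


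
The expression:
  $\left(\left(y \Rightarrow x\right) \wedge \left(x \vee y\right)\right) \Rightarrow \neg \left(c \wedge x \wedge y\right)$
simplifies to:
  $\neg c \vee \neg x \vee \neg y$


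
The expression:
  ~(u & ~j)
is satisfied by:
  {j: True, u: False}
  {u: False, j: False}
  {u: True, j: True}


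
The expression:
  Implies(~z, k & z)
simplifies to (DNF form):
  z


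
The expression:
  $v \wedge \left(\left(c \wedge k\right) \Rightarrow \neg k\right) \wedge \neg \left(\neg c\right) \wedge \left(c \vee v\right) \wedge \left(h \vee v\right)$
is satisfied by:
  {c: True, v: True, k: False}


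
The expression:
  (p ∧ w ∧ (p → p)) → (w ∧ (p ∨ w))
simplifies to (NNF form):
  True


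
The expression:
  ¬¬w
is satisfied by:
  {w: True}


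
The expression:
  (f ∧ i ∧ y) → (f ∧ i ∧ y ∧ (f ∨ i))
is always true.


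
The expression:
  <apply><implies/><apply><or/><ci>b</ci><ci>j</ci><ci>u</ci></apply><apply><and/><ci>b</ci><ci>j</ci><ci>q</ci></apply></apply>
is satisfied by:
  {q: True, u: False, j: False, b: False}
  {b: False, u: False, q: False, j: False}
  {j: True, b: True, q: True, u: False}
  {j: True, b: True, q: True, u: True}


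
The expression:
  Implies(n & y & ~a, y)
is always true.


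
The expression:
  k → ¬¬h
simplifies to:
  h ∨ ¬k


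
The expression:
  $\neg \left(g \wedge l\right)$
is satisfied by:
  {l: False, g: False}
  {g: True, l: False}
  {l: True, g: False}


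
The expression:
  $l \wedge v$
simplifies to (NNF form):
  $l \wedge v$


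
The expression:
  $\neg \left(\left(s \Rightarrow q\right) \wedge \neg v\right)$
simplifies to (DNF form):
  $v \vee \left(s \wedge \neg q\right)$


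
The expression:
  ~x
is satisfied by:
  {x: False}


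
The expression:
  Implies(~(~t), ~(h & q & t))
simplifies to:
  ~h | ~q | ~t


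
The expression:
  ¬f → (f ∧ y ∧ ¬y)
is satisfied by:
  {f: True}


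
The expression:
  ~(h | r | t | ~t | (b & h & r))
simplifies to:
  False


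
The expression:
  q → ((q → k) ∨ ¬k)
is always true.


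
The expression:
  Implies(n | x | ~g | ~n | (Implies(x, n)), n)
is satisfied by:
  {n: True}


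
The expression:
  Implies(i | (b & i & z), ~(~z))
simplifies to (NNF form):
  z | ~i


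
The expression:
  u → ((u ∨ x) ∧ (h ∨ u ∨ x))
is always true.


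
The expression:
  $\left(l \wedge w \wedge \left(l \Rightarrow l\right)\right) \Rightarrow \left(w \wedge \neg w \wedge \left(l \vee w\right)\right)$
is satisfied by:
  {l: False, w: False}
  {w: True, l: False}
  {l: True, w: False}


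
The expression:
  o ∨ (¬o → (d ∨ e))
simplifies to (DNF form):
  d ∨ e ∨ o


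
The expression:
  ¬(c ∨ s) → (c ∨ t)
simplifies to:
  c ∨ s ∨ t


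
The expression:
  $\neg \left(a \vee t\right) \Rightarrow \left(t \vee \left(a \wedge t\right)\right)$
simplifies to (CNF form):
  $a \vee t$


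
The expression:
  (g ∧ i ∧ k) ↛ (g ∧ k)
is never true.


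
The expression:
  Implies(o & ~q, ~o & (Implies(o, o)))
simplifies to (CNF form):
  q | ~o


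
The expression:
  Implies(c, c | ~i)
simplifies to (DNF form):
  True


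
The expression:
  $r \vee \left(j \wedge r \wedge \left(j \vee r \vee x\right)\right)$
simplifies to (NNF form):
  $r$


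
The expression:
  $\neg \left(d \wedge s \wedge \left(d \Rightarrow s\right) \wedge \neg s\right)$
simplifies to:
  $\text{True}$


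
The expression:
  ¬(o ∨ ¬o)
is never true.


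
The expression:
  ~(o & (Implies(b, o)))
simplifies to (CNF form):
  ~o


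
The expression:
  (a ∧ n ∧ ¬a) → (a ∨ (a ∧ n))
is always true.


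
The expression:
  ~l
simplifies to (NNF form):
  ~l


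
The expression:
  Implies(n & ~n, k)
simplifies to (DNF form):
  True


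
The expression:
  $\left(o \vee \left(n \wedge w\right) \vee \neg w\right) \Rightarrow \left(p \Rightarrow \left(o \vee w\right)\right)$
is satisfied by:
  {o: True, w: True, p: False}
  {o: True, p: False, w: False}
  {w: True, p: False, o: False}
  {w: False, p: False, o: False}
  {o: True, w: True, p: True}
  {o: True, p: True, w: False}
  {w: True, p: True, o: False}


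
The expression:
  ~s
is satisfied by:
  {s: False}


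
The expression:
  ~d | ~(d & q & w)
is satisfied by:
  {w: False, q: False, d: False}
  {d: True, w: False, q: False}
  {q: True, w: False, d: False}
  {d: True, q: True, w: False}
  {w: True, d: False, q: False}
  {d: True, w: True, q: False}
  {q: True, w: True, d: False}


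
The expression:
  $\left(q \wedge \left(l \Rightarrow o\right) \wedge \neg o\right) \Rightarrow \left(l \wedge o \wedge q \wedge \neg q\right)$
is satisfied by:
  {o: True, l: True, q: False}
  {o: True, l: False, q: False}
  {l: True, o: False, q: False}
  {o: False, l: False, q: False}
  {q: True, o: True, l: True}
  {q: True, o: True, l: False}
  {q: True, l: True, o: False}


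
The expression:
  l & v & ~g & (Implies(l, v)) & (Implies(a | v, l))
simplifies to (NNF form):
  l & v & ~g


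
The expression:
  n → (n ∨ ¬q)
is always true.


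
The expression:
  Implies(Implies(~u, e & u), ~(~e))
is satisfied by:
  {e: True, u: False}
  {u: False, e: False}
  {u: True, e: True}


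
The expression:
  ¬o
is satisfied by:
  {o: False}


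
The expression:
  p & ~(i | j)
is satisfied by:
  {p: True, i: False, j: False}


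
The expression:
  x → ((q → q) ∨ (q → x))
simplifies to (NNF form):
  True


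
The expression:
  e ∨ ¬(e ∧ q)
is always true.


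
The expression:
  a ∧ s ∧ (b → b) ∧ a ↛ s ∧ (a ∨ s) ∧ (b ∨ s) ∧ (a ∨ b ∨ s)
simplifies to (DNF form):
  False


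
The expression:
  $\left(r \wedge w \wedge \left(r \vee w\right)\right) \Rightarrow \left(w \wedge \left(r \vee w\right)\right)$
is always true.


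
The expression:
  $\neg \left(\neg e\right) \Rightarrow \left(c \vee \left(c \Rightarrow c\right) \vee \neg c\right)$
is always true.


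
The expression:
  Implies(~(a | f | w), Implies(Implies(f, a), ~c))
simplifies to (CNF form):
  a | f | w | ~c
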